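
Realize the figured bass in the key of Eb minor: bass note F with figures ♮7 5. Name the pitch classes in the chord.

The written figures ♮7 5 are shorthand for 7/5/3: the 3 is implied.
A third above F in this key is Ab.
A fifth above F in this key is Cb.
A seventh above F in this key is Eb, made natural (E) by the ♮ figure.

F, Ab, Cb, E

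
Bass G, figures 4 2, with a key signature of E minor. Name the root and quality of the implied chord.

A minor seventh

The figures 4 2 indicate a seventh chord in third inversion.
In third inversion the root lies a second above the bass: a second above G in E minor is A.
The chord tones are G, A, C, E, giving A minor seventh.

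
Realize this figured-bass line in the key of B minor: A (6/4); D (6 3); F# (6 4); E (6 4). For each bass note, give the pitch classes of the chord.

A, D, F# | D, F#, B | F#, B, D | E, A, C#

A (6/4): A, D, F#.
D (6/3): D, F#, B.
F# (6/4): F#, B, D.
E (6/4): E, A, C#.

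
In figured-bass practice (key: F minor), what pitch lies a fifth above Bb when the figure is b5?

Counting 4 letter steps above Bb lands on F; in F minor, that letter is F.
The b5 figure lowers it a semitone, giving Fb.

Fb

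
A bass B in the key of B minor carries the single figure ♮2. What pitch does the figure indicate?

C

Counting 1 letter step above B lands on C; in B minor, that letter is C#.
The ♮2 figure makes it natural, giving C.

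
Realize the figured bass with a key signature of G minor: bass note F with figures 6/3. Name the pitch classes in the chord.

A third above F in this key is A.
A sixth above F in this key is D.
Together with the bass F, this spells D minor in first inversion.

F, A, D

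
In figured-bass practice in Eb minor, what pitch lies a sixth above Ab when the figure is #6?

F#

Counting 5 letter steps above Ab lands on F; in Eb minor, that letter is F.
The #6 figure raises it a semitone, giving F#.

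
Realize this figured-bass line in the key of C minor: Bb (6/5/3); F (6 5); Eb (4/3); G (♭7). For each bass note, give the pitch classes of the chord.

Bb (6/5/3): Bb, D, F, G.
F (6/5/3): F, Ab, C, D.
Eb (6/4/3): Eb, G, Ab, C.
G (b7/5/3): G, Bb, D, Fb.

Bb, D, F, G | F, Ab, C, D | Eb, G, Ab, C | G, Bb, D, Fb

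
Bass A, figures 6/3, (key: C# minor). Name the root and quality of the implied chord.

The figures 6/3 indicate a triad in first inversion.
In first inversion the root lies a sixth above the bass: a sixth above A in C# minor is F#.
The chord tones are A, C#, F#, giving F# minor.

F# minor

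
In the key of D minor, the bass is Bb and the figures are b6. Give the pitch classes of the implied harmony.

Bb, D, Gb

The written figures b6 are shorthand for 6/3: the 3 is implied.
A third above Bb in this key is D.
A sixth above Bb in this key is G, lowered to Gb by the flat.
Together with the bass Bb, this spells Gb augmented in first inversion.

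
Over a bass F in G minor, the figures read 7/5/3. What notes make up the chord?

A third above F in this key is A.
A fifth above F in this key is C.
A seventh above F in this key is Eb.
Together with the bass F, this spells F dominant seventh in root position.

F, A, C, Eb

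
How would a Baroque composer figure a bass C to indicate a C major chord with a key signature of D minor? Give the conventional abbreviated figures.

C is the root of C major, so the chord is in root position.
A triad in root position is figured 5/3, conventionally abbreviated (no figures — root-position triad).

no figures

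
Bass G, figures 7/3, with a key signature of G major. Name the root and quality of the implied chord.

G major seventh

The figures 7/3 indicate a seventh chord in root position.
In root position the bass is the root, so the root is G.
The chord tones are G, B, D, F#, giving G major seventh.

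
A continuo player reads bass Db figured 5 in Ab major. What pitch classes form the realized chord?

The written figures 5 are shorthand for 5/3: the 3 is implied.
A third above Db in this key is F.
A fifth above Db in this key is Ab.
Together with the bass Db, this spells Db major in root position.

Db, F, Ab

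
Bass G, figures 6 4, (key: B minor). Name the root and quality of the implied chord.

The figures 6 4 indicate a triad in second inversion.
In second inversion the root lies a fourth above the bass: a fourth above G in B minor is C#.
The chord tones are G, C#, E, giving C# diminished.

C# diminished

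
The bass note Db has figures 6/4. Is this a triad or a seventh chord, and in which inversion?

triad, second inversion

Intervals of 6/4 above the bass form a triad; the bass is the fifth, so this is second inversion.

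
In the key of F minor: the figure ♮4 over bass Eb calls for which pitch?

A

Counting 3 letter steps above Eb lands on A; in F minor, that letter is Ab.
The ♮4 figure makes it natural, giving A.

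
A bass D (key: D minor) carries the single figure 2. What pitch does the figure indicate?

Counting 1 letter step above D lands on E; in D minor, that letter is E.

E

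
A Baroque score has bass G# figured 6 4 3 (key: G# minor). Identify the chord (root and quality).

C# minor seventh

The figures 6 4 3 indicate a seventh chord in second inversion.
In second inversion the root lies a fourth above the bass: a fourth above G# in G# minor is C#.
The chord tones are G#, B, C#, E, giving C# minor seventh.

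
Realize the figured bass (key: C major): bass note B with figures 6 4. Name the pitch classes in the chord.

A fourth above B in this key is E.
A sixth above B in this key is G.
Together with the bass B, this spells E minor in second inversion.

B, E, G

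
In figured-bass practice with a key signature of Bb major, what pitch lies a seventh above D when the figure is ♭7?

Counting 6 letter steps above D lands on C; in Bb major, that letter is C.
The b7 figure lowers it a semitone, giving Cb.

Cb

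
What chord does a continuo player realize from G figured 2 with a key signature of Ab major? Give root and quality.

Ab major seventh

The figures 2 indicate a seventh chord in third inversion.
In third inversion the root lies a second above the bass: a second above G in Ab major is Ab.
The chord tones are G, Ab, C, Eb, giving Ab major seventh.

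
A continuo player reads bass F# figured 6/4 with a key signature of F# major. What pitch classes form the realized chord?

A fourth above F# in this key is B.
A sixth above F# in this key is D#.
Together with the bass F#, this spells B major in second inversion.

F#, B, D#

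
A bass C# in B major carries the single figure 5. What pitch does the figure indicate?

Counting 4 letter steps above C# lands on G; in B major, that letter is G#.

G#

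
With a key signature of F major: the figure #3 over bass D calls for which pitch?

F#

Counting 2 letter steps above D lands on F; in F major, that letter is F.
The #3 figure raises it a semitone, giving F#.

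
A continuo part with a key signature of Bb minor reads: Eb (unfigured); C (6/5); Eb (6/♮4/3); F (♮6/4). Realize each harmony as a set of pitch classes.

Eb, Gb, Bb | C, Eb, Gb, Ab | Eb, Gb, A, C | F, Bb, D

Eb (5/3): Eb, Gb, Bb.
C (6/5/3): C, Eb, Gb, Ab.
Eb (6/♮4/3): Eb, Gb, A, C.
F (♮6/4): F, Bb, D.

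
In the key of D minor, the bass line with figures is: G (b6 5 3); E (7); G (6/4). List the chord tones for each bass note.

G, Bb, D, Eb | E, G, Bb, D | G, C, E

G (b6/5/3): G, Bb, D, Eb.
E (7/5/3): E, G, Bb, D.
G (6/4): G, C, E.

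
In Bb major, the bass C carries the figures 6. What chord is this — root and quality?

A diminished

The figures 6 indicate a triad in first inversion.
In first inversion the root lies a sixth above the bass: a sixth above C in Bb major is A.
The chord tones are C, Eb, A, giving A diminished.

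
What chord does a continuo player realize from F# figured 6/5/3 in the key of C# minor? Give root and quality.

D# half-diminished seventh

The figures 6/5/3 indicate a seventh chord in first inversion.
In first inversion the root lies a sixth above the bass: a sixth above F# in C# minor is D#.
The chord tones are F#, A, C#, D#, giving D# half-diminished seventh.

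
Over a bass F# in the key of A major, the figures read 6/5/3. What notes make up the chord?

F#, A, C#, D

A third above F# in this key is A.
A fifth above F# in this key is C#.
A sixth above F# in this key is D.
Together with the bass F#, this spells D major seventh in first inversion.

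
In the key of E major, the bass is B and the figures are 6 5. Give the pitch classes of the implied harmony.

The written figures 6 5 are shorthand for 6/5/3: the 3 is implied.
A third above B in this key is D#.
A fifth above B in this key is F#.
A sixth above B in this key is G#.
Together with the bass B, this spells G# minor seventh in first inversion.

B, D#, F#, G#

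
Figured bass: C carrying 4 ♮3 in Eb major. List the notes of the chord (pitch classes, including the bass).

The written figures 4 ♮3 are shorthand for 6/4/3: the 6 is implied.
A third above C in this key is Eb, made natural (E) by the ♮ figure.
A fourth above C in this key is F.
A sixth above C in this key is Ab.
Together with the bass C, this spells F minor-major seventh in second inversion.

C, E, F, Ab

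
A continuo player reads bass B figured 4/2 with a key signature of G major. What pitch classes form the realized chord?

The written figures 4/2 are shorthand for 6/4/2: the 6 is implied.
A second above B in this key is C.
A fourth above B in this key is E.
A sixth above B in this key is G.
Together with the bass B, this spells C major seventh in third inversion.

B, C, E, G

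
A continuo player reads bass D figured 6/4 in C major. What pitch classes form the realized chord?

A fourth above D in this key is G.
A sixth above D in this key is B.
Together with the bass D, this spells G major in second inversion.

D, G, B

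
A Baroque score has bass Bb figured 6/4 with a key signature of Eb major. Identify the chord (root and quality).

The figures 6/4 indicate a triad in second inversion.
In second inversion the root lies a fourth above the bass: a fourth above Bb in Eb major is Eb.
The chord tones are Bb, Eb, G, giving Eb major.

Eb major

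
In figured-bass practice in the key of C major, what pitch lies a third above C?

Counting 2 letter steps above C lands on E; in C major, that letter is E.

E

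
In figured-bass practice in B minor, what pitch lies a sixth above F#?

Counting 5 letter steps above F# lands on D; in B minor, that letter is D.

D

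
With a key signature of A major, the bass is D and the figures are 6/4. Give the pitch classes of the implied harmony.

D, G#, B

A fourth above D in this key is G#.
A sixth above D in this key is B.
Together with the bass D, this spells G# diminished in second inversion.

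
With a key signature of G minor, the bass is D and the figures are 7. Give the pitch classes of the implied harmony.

D, F, A, C

The written figures 7 are shorthand for 7/5/3: the 5/3 are implied.
A third above D in this key is F.
A fifth above D in this key is A.
A seventh above D in this key is C.
Together with the bass D, this spells D minor seventh in root position.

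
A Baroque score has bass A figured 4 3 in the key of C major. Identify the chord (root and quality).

The figures 4 3 indicate a seventh chord in second inversion.
In second inversion the root lies a fourth above the bass: a fourth above A in C major is D.
The chord tones are A, C, D, F, giving D minor seventh.

D minor seventh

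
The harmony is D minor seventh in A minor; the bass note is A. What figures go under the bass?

A is the fifth of D minor seventh, so the chord is in second inversion.
A seventh chord in second inversion is figured 6/4/3, conventionally abbreviated 4/3.

4/3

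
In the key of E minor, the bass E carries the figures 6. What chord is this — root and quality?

The figures 6 indicate a triad in first inversion.
In first inversion the root lies a sixth above the bass: a sixth above E in E minor is C.
The chord tones are E, G, C, giving C major.

C major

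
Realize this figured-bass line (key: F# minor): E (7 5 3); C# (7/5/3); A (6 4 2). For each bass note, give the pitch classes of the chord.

E, G#, B, D | C#, E, G#, B | A, B, D, F#

E (7/5/3): E, G#, B, D.
C# (7/5/3): C#, E, G#, B.
A (6/4/2): A, B, D, F#.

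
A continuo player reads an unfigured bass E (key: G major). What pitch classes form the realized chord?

E, G, B

An unfigured bass implies 5/3.
A third above E in this key is G.
A fifth above E in this key is B.
Together with the bass E, this spells E minor in root position.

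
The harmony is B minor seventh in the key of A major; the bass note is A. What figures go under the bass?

A is the seventh of B minor seventh, so the chord is in third inversion.
A seventh chord in third inversion is figured 6/4/2, conventionally abbreviated 4/2.

4/2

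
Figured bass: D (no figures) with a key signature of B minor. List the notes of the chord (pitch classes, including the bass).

An unfigured bass implies 5/3.
A third above D in this key is F#.
A fifth above D in this key is A.
Together with the bass D, this spells D major in root position.

D, F#, A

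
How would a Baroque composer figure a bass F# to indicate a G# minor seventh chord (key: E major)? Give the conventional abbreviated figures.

F# is the seventh of G# minor seventh, so the chord is in third inversion.
A seventh chord in third inversion is figured 6/4/2, conventionally abbreviated 4/2.

4/2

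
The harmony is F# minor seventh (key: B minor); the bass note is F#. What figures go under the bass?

7

F# is the root of F# minor seventh, so the chord is in root position.
A seventh chord in root position is figured 7/5/3, conventionally abbreviated 7.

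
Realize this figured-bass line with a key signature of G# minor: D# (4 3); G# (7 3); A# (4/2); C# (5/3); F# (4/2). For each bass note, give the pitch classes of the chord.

D#, F#, G#, B | G#, B, D#, F# | A#, B, D#, F# | C#, E, G# | F#, G#, B, D#

D# (6/4/3): D#, F#, G#, B.
G# (7/5/3): G#, B, D#, F#.
A# (6/4/2): A#, B, D#, F#.
C# (5/3): C#, E, G#.
F# (6/4/2): F#, G#, B, D#.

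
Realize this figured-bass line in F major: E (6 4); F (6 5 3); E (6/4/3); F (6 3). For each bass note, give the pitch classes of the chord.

E (6/4): E, A, C.
F (6/5/3): F, A, C, D.
E (6/4/3): E, G, A, C.
F (6/3): F, A, D.

E, A, C | F, A, C, D | E, G, A, C | F, A, D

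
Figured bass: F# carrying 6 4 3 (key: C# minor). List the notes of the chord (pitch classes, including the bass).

F#, A, B, D#

A third above F# in this key is A.
A fourth above F# in this key is B.
A sixth above F# in this key is D#.
Together with the bass F#, this spells B dominant seventh in second inversion.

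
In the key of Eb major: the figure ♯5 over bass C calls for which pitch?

Counting 4 letter steps above C lands on G; in Eb major, that letter is G.
The #5 figure raises it a semitone, giving G#.

G#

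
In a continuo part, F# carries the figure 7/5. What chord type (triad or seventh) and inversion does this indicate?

seventh chord, root position

7/5 is shorthand for 7/5/3.
Intervals of 7/5/3 above the bass form a seventh chord; the bass is the root, so this is root position.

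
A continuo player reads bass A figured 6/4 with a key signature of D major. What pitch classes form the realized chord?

A fourth above A in this key is D.
A sixth above A in this key is F#.
Together with the bass A, this spells D major in second inversion.

A, D, F#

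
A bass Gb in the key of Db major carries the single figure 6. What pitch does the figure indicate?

Eb

Counting 5 letter steps above Gb lands on E; in Db major, that letter is Eb.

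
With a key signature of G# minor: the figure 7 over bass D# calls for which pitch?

C#

Counting 6 letter steps above D# lands on C; in G# minor, that letter is C#.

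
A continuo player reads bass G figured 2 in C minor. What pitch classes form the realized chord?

G, Ab, C, Eb

The written figures 2 are shorthand for 6/4/2: the 6/4 are implied.
A second above G in this key is Ab.
A fourth above G in this key is C.
A sixth above G in this key is Eb.
Together with the bass G, this spells Ab major seventh in third inversion.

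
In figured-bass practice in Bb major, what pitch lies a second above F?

G

Counting 1 letter step above F lands on G; in Bb major, that letter is G.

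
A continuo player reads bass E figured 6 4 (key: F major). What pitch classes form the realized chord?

A fourth above E in this key is A.
A sixth above E in this key is C.
Together with the bass E, this spells A minor in second inversion.

E, A, C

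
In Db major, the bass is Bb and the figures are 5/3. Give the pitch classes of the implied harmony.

A third above Bb in this key is Db.
A fifth above Bb in this key is F.
Together with the bass Bb, this spells Bb minor in root position.

Bb, Db, F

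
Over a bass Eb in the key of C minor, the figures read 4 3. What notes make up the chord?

The written figures 4 3 are shorthand for 6/4/3: the 6 is implied.
A third above Eb in this key is G.
A fourth above Eb in this key is Ab.
A sixth above Eb in this key is C.
Together with the bass Eb, this spells Ab major seventh in second inversion.

Eb, G, Ab, C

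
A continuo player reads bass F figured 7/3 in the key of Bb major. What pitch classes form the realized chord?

F, A, C, Eb

The written figures 7/3 are shorthand for 7/5/3: the 5 is implied.
A third above F in this key is A.
A fifth above F in this key is C.
A seventh above F in this key is Eb.
Together with the bass F, this spells F dominant seventh in root position.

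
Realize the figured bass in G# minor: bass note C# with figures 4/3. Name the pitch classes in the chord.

The written figures 4/3 are shorthand for 6/4/3: the 6 is implied.
A third above C# in this key is E.
A fourth above C# in this key is F#.
A sixth above C# in this key is A#.
Together with the bass C#, this spells F# dominant seventh in second inversion.

C#, E, F#, A#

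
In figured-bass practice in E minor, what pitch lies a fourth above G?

Counting 3 letter steps above G lands on C; in E minor, that letter is C.

C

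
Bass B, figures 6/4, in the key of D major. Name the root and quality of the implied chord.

The figures 6/4 indicate a triad in second inversion.
In second inversion the root lies a fourth above the bass: a fourth above B in D major is E.
The chord tones are B, E, G, giving E minor.

E minor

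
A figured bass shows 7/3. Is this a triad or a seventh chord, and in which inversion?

7/3 is shorthand for 7/5/3.
Intervals of 7/5/3 above the bass form a seventh chord; the bass is the root, so this is root position.

seventh chord, root position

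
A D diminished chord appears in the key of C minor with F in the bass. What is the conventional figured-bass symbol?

6

F is the third of D diminished, so the chord is in first inversion.
A triad in first inversion is figured 6/3, conventionally abbreviated 6.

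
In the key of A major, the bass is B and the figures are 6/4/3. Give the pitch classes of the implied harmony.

B, D, E, G#

A third above B in this key is D.
A fourth above B in this key is E.
A sixth above B in this key is G#.
Together with the bass B, this spells E dominant seventh in second inversion.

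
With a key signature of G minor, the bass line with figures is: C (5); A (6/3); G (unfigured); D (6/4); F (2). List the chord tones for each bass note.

C (5/3): C, Eb, G.
A (6/3): A, C, F.
G (5/3): G, Bb, D.
D (6/4): D, G, Bb.
F (6/4/2): F, G, Bb, D.

C, Eb, G | A, C, F | G, Bb, D | D, G, Bb | F, G, Bb, D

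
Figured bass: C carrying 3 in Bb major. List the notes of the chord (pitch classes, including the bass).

The written figures 3 are shorthand for 5/3: the 5 is implied.
A third above C in this key is Eb.
A fifth above C in this key is G.
Together with the bass C, this spells C minor in root position.

C, Eb, G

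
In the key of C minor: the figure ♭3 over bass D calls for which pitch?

Counting 2 letter steps above D lands on F; in C minor, that letter is F.
The b3 figure lowers it a semitone, giving Fb.

Fb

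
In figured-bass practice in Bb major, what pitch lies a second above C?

D

Counting 1 letter step above C lands on D; in Bb major, that letter is D.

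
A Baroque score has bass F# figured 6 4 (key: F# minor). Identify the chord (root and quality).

The figures 6 4 indicate a triad in second inversion.
In second inversion the root lies a fourth above the bass: a fourth above F# in F# minor is B.
The chord tones are F#, B, D, giving B minor.

B minor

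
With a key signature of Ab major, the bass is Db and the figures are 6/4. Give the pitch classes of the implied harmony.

Db, G, Bb

A fourth above Db in this key is G.
A sixth above Db in this key is Bb.
Together with the bass Db, this spells G diminished in second inversion.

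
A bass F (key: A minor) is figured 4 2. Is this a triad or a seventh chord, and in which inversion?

seventh chord, third inversion

4 2 is shorthand for 6/4/2.
Intervals of 6/4/2 above the bass form a seventh chord; the bass is the seventh, so this is third inversion.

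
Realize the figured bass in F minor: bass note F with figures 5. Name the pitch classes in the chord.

F, Ab, C

The written figures 5 are shorthand for 5/3: the 3 is implied.
A third above F in this key is Ab.
A fifth above F in this key is C.
Together with the bass F, this spells F minor in root position.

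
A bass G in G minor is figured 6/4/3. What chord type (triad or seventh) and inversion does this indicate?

Intervals of 6/4/3 above the bass form a seventh chord; the bass is the fifth, so this is second inversion.

seventh chord, second inversion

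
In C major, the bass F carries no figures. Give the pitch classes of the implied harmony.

F, A, C

An unfigured bass implies 5/3.
A third above F in this key is A.
A fifth above F in this key is C.
Together with the bass F, this spells F major in root position.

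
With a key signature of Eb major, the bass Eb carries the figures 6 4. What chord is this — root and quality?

The figures 6 4 indicate a triad in second inversion.
In second inversion the root lies a fourth above the bass: a fourth above Eb in Eb major is Ab.
The chord tones are Eb, Ab, C, giving Ab major.

Ab major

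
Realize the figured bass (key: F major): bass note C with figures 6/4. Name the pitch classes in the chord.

A fourth above C in this key is F.
A sixth above C in this key is A.
Together with the bass C, this spells F major in second inversion.

C, F, A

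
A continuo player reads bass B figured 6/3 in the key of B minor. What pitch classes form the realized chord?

B, D, G

A third above B in this key is D.
A sixth above B in this key is G.
Together with the bass B, this spells G major in first inversion.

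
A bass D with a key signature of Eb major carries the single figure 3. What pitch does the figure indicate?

Counting 2 letter steps above D lands on F; in Eb major, that letter is F.

F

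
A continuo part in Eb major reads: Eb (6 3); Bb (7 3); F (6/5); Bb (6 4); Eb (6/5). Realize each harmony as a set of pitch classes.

Eb (6/3): Eb, G, C.
Bb (7/5/3): Bb, D, F, Ab.
F (6/5/3): F, Ab, C, D.
Bb (6/4): Bb, Eb, G.
Eb (6/5/3): Eb, G, Bb, C.

Eb, G, C | Bb, D, F, Ab | F, Ab, C, D | Bb, Eb, G | Eb, G, Bb, C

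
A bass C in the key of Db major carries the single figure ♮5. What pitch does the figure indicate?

G

Counting 4 letter steps above C lands on G; in Db major, that letter is Gb.
The ♮5 figure makes it natural, giving G.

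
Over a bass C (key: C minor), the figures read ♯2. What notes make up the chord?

The written figures ♯2 are shorthand for 6/4/2: the 6/4 are implied.
A second above C in this key is D, raised to D# by the sharp.
A fourth above C in this key is F.
A sixth above C in this key is Ab.

C, D#, F, Ab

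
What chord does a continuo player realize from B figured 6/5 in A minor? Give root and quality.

The figures 6/5 indicate a seventh chord in first inversion.
In first inversion the root lies a sixth above the bass: a sixth above B in A minor is G.
The chord tones are B, D, F, G, giving G dominant seventh.

G dominant seventh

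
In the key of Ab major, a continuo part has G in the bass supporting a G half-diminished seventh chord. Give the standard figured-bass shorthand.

7

G is the root of G half-diminished seventh, so the chord is in root position.
A seventh chord in root position is figured 7/5/3, conventionally abbreviated 7.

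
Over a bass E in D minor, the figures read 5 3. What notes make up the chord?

E, G, Bb

A third above E in this key is G.
A fifth above E in this key is Bb.
Together with the bass E, this spells E diminished in root position.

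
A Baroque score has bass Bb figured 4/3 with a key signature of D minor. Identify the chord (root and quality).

E half-diminished seventh

The figures 4/3 indicate a seventh chord in second inversion.
In second inversion the root lies a fourth above the bass: a fourth above Bb in D minor is E.
The chord tones are Bb, D, E, G, giving E half-diminished seventh.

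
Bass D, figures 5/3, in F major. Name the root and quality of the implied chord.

D minor

The figures 5/3 indicate a triad in root position.
In root position the bass is the root, so the root is D.
The chord tones are D, F, A, giving D minor.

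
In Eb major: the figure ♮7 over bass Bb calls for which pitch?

A

Counting 6 letter steps above Bb lands on A; in Eb major, that letter is Ab.
The ♮7 figure makes it natural, giving A.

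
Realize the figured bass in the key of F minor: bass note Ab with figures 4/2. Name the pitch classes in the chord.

Ab, Bb, Db, F

The written figures 4/2 are shorthand for 6/4/2: the 6 is implied.
A second above Ab in this key is Bb.
A fourth above Ab in this key is Db.
A sixth above Ab in this key is F.
Together with the bass Ab, this spells Bb minor seventh in third inversion.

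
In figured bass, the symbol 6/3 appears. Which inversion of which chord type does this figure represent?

triad, first inversion

Intervals of 6/3 above the bass form a triad; the bass is the third, so this is first inversion.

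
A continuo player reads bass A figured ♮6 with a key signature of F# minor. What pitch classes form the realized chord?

The written figures ♮6 are shorthand for 6/3: the 3 is implied.
A third above A in this key is C#.
A sixth above A in this key is F#, made natural (F) by the ♮ figure.
Together with the bass A, this spells F augmented in first inversion.

A, C#, F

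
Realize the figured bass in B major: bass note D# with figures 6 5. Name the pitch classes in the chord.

D#, F#, A#, B

The written figures 6 5 are shorthand for 6/5/3: the 3 is implied.
A third above D# in this key is F#.
A fifth above D# in this key is A#.
A sixth above D# in this key is B.
Together with the bass D#, this spells B major seventh in first inversion.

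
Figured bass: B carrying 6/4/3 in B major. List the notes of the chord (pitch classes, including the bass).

B, D#, E, G#

A third above B in this key is D#.
A fourth above B in this key is E.
A sixth above B in this key is G#.
Together with the bass B, this spells E major seventh in second inversion.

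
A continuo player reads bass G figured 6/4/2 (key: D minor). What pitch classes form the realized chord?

G, A, C, E

A second above G in this key is A.
A fourth above G in this key is C.
A sixth above G in this key is E.
Together with the bass G, this spells A minor seventh in third inversion.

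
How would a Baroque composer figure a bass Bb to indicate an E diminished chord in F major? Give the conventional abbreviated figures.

6/4

Bb is the fifth of E diminished, so the chord is in second inversion.
A triad in second inversion is figured 6/4, conventionally abbreviated 6/4.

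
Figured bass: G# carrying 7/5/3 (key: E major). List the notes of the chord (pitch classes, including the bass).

A third above G# in this key is B.
A fifth above G# in this key is D#.
A seventh above G# in this key is F#.
Together with the bass G#, this spells G# minor seventh in root position.

G#, B, D#, F#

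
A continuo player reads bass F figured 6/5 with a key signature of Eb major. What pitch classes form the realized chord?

F, Ab, C, D

The written figures 6/5 are shorthand for 6/5/3: the 3 is implied.
A third above F in this key is Ab.
A fifth above F in this key is C.
A sixth above F in this key is D.
Together with the bass F, this spells D half-diminished seventh in first inversion.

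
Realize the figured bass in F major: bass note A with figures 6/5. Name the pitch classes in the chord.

A, C, E, F

The written figures 6/5 are shorthand for 6/5/3: the 3 is implied.
A third above A in this key is C.
A fifth above A in this key is E.
A sixth above A in this key is F.
Together with the bass A, this spells F major seventh in first inversion.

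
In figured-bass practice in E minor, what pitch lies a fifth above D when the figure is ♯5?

A#

Counting 4 letter steps above D lands on A; in E minor, that letter is A.
The #5 figure raises it a semitone, giving A#.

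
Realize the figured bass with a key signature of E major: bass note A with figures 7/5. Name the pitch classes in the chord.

A, C#, E, G#

The written figures 7/5 are shorthand for 7/5/3: the 3 is implied.
A third above A in this key is C#.
A fifth above A in this key is E.
A seventh above A in this key is G#.
Together with the bass A, this spells A major seventh in root position.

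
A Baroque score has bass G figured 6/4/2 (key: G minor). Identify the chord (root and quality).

A half-diminished seventh

The figures 6/4/2 indicate a seventh chord in third inversion.
In third inversion the root lies a second above the bass: a second above G in G minor is A.
The chord tones are G, A, C, Eb, giving A half-diminished seventh.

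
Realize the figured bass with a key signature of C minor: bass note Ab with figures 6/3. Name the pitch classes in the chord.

Ab, C, F

A third above Ab in this key is C.
A sixth above Ab in this key is F.
Together with the bass Ab, this spells F minor in first inversion.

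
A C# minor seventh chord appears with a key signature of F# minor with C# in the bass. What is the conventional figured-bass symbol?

C# is the root of C# minor seventh, so the chord is in root position.
A seventh chord in root position is figured 7/5/3, conventionally abbreviated 7.

7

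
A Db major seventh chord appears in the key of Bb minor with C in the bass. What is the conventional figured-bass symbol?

4/2

C is the seventh of Db major seventh, so the chord is in third inversion.
A seventh chord in third inversion is figured 6/4/2, conventionally abbreviated 4/2.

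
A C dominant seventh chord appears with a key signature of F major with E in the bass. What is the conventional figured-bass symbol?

E is the third of C dominant seventh, so the chord is in first inversion.
A seventh chord in first inversion is figured 6/5/3, conventionally abbreviated 6/5.

6/5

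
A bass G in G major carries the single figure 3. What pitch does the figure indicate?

B

Counting 2 letter steps above G lands on B; in G major, that letter is B.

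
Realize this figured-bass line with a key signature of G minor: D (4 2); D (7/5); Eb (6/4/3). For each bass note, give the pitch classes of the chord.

D (6/4/2): D, Eb, G, Bb.
D (7/5/3): D, F, A, C.
Eb (6/4/3): Eb, G, A, C.

D, Eb, G, Bb | D, F, A, C | Eb, G, A, C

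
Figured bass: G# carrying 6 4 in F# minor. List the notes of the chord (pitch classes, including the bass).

A fourth above G# in this key is C#.
A sixth above G# in this key is E.
Together with the bass G#, this spells C# minor in second inversion.

G#, C#, E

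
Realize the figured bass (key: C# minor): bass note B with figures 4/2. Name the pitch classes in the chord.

B, C#, E, G#

The written figures 4/2 are shorthand for 6/4/2: the 6 is implied.
A second above B in this key is C#.
A fourth above B in this key is E.
A sixth above B in this key is G#.
Together with the bass B, this spells C# minor seventh in third inversion.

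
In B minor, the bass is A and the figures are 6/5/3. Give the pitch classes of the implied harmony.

A third above A in this key is C#.
A fifth above A in this key is E.
A sixth above A in this key is F#.
Together with the bass A, this spells F# minor seventh in first inversion.

A, C#, E, F#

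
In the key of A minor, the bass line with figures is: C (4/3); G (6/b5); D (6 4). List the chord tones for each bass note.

C, E, F, A | G, B, Db, E | D, G, B

C (6/4/3): C, E, F, A.
G (6/b5/3): G, B, Db, E.
D (6/4): D, G, B.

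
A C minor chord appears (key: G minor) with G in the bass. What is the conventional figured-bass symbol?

6/4

G is the fifth of C minor, so the chord is in second inversion.
A triad in second inversion is figured 6/4, conventionally abbreviated 6/4.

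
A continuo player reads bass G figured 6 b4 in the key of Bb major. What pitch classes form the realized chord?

A fourth above G in this key is C, lowered to Cb by the flat.
A sixth above G in this key is Eb.
Together with the bass G, this spells Cb augmented in second inversion.

G, Cb, Eb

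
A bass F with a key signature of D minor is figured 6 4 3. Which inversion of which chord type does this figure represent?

seventh chord, second inversion

Intervals of 6/4/3 above the bass form a seventh chord; the bass is the fifth, so this is second inversion.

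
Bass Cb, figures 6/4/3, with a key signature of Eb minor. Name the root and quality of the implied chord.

F half-diminished seventh

The figures 6/4/3 indicate a seventh chord in second inversion.
In second inversion the root lies a fourth above the bass: a fourth above Cb in Eb minor is F.
The chord tones are Cb, Eb, F, Ab, giving F half-diminished seventh.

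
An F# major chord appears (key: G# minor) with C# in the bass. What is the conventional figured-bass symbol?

C# is the fifth of F# major, so the chord is in second inversion.
A triad in second inversion is figured 6/4, conventionally abbreviated 6/4.

6/4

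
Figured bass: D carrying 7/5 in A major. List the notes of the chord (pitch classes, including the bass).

D, F#, A, C#

The written figures 7/5 are shorthand for 7/5/3: the 3 is implied.
A third above D in this key is F#.
A fifth above D in this key is A.
A seventh above D in this key is C#.
Together with the bass D, this spells D major seventh in root position.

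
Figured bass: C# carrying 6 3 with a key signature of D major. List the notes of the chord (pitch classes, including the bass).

A third above C# in this key is E.
A sixth above C# in this key is A.
Together with the bass C#, this spells A major in first inversion.

C#, E, A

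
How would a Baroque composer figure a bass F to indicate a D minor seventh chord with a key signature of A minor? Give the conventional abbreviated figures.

F is the third of D minor seventh, so the chord is in first inversion.
A seventh chord in first inversion is figured 6/5/3, conventionally abbreviated 6/5.

6/5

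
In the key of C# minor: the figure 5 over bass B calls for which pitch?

Counting 4 letter steps above B lands on F; in C# minor, that letter is F#.

F#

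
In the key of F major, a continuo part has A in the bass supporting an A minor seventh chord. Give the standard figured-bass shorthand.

A is the root of A minor seventh, so the chord is in root position.
A seventh chord in root position is figured 7/5/3, conventionally abbreviated 7.

7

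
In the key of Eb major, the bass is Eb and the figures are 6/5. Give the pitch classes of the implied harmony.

The written figures 6/5 are shorthand for 6/5/3: the 3 is implied.
A third above Eb in this key is G.
A fifth above Eb in this key is Bb.
A sixth above Eb in this key is C.
Together with the bass Eb, this spells C minor seventh in first inversion.

Eb, G, Bb, C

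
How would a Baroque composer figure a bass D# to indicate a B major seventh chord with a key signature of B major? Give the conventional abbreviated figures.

6/5

D# is the third of B major seventh, so the chord is in first inversion.
A seventh chord in first inversion is figured 6/5/3, conventionally abbreviated 6/5.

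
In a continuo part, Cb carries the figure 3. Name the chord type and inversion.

triad, root position

3 is shorthand for 5/3.
Intervals of 5/3 above the bass form a triad; the bass is the root, so this is root position.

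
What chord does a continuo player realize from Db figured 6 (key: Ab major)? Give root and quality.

The figures 6 indicate a triad in first inversion.
In first inversion the root lies a sixth above the bass: a sixth above Db in Ab major is Bb.
The chord tones are Db, F, Bb, giving Bb minor.

Bb minor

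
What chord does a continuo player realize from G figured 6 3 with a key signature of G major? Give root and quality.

E minor

The figures 6 3 indicate a triad in first inversion.
In first inversion the root lies a sixth above the bass: a sixth above G in G major is E.
The chord tones are G, B, E, giving E minor.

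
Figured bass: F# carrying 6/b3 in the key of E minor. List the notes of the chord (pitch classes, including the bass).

F#, Ab, D

A third above F# in this key is A, lowered to Ab by the flat.
A sixth above F# in this key is D.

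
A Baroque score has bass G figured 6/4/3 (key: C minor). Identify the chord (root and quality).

C minor seventh

The figures 6/4/3 indicate a seventh chord in second inversion.
In second inversion the root lies a fourth above the bass: a fourth above G in C minor is C.
The chord tones are G, Bb, C, Eb, giving C minor seventh.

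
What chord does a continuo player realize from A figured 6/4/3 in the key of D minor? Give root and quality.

The figures 6/4/3 indicate a seventh chord in second inversion.
In second inversion the root lies a fourth above the bass: a fourth above A in D minor is D.
The chord tones are A, C, D, F, giving D minor seventh.

D minor seventh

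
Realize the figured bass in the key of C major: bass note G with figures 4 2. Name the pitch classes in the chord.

G, A, C, E

The written figures 4 2 are shorthand for 6/4/2: the 6 is implied.
A second above G in this key is A.
A fourth above G in this key is C.
A sixth above G in this key is E.
Together with the bass G, this spells A minor seventh in third inversion.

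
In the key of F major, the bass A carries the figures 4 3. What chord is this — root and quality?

D minor seventh

The figures 4 3 indicate a seventh chord in second inversion.
In second inversion the root lies a fourth above the bass: a fourth above A in F major is D.
The chord tones are A, C, D, F, giving D minor seventh.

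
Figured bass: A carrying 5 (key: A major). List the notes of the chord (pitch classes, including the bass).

A, C#, E

The written figures 5 are shorthand for 5/3: the 3 is implied.
A third above A in this key is C#.
A fifth above A in this key is E.
Together with the bass A, this spells A major in root position.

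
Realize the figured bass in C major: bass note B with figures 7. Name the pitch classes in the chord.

B, D, F, A

The written figures 7 are shorthand for 7/5/3: the 5/3 are implied.
A third above B in this key is D.
A fifth above B in this key is F.
A seventh above B in this key is A.
Together with the bass B, this spells B half-diminished seventh in root position.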